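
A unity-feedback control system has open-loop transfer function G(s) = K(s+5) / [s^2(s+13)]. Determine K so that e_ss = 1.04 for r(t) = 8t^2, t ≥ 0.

40

The open loop has two poles at the origin → type 2 system.
K_a = lim_{s→0} s^2·G(s) = K·5 / (13) = (5/13)·K.
e_ss = 16/K_a = 1.04 ⇒ K_a = 200/13 ⇒ K = (200/13)/(5/13) = 40.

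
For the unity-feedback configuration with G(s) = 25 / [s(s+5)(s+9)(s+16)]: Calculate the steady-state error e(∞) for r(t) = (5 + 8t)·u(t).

G(s) has one factor of s in the denominator, so the system is type 1. Taking each input component in turn:
  • 5: tracked with zero error.
  • 8t: e_ss = 8/K_v with K_v=5/144 → 230.4.
Total e_ss = 230.4.

230.4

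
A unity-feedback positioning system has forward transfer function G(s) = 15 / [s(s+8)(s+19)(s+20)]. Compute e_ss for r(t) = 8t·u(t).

The open loop has one pole at the origin → type 1 system.
K_v = lim_{s→0} s·G(s) = 15 / (8·19·20) = 3/608.
e_ss = 8/K_v = 8/(3/608) = 4864/3.

4864/3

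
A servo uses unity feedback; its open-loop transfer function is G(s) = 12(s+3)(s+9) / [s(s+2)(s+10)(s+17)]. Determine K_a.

0

System type = 1 (one pole at s=0).
K_a = lim_{s→0} s^2·G(s) = 0 (the extra factor of s kills the finite limit).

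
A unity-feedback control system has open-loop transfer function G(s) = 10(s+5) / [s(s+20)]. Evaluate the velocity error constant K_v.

G(s) has one factor of s in the denominator, so the system is type 1.
K_v = lim_{s→0} s·G(s) = 10·5 / (20) = 2.5.

2.5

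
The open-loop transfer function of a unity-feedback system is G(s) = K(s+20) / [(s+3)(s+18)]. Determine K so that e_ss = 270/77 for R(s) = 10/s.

5

No free integrators in G(s): this is a type 0 system.
K_p = lim_{s→0} G(s) = K·20 / (3·18) = (10/27)·K.
e_ss = 10/(1 + K_p) = 270/77 ⇒ 1 + (10/27)·K = 77/27 ⇒ K = 5.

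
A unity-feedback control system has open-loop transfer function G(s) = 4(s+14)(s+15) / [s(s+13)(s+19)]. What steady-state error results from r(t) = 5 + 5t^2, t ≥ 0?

infinity

G(s) has one factor of s in the denominator, so the system is type 1. Taking each input component in turn:
  • 5: tracked with zero error.
  • 5t^2: a type-1 system cannot track it, e_ss → ∞.
The unbounded component dominates.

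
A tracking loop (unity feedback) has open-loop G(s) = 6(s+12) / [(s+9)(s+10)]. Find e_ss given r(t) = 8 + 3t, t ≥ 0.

No free integrators in G(s): this is a type 0 system. Taking each input component in turn:
  • 8: e_ss = 8/(1+K_p) with K_p=0.8 → 40/9.
  • 3t: a type-0 system cannot track it, e_ss → ∞.
The unbounded component dominates.

infinity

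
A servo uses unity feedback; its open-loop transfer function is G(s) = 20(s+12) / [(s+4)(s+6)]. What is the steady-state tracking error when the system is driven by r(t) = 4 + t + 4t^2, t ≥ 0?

infinity

G(s) has no factors of s in the denominator, so the system is type 0. By superposition:
  • 4: e_ss = 4/(1+K_p) with K_p=10 → 4/11.
  • t: a type-0 system cannot track it, e_ss → ∞.
  • 4t^2: a type-0 system cannot track it, e_ss → ∞.
The unbounded component dominates.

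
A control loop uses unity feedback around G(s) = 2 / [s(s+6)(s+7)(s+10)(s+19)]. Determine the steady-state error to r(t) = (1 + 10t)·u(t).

System type = 1 (one pole at s=0). Taking each input component in turn:
  • 1: tracked with zero error.
  • 10t: e_ss = 10/K_v with K_v=1/3990 → 39900.
Total e_ss = 39900.

39900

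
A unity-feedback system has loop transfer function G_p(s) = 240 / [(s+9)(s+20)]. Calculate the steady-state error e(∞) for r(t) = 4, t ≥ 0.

G_p(s) has no factors of s in the denominator, so the system is type 0.
K_p = lim_{s→0} G_p(s) = 240 / (9·20) = 4/3.
e_ss = 4/(1 + K_p) = 4/(7/3) = 12/7.

12/7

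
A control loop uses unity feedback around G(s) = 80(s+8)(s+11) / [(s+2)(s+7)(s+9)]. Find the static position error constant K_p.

3520/63

No free integrators in G(s): this is a type 0 system.
K_p = lim_{s→0} G(s) = 80·8·11 / (2·7·9) = 3520/63.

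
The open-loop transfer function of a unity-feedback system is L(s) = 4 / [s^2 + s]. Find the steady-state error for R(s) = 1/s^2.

Lowest-order denominator term is s, so the open loop has 1 pole at the origin → type 1 system.
K_v = lim_{s→0} s·L(s) = 4 / 1 = 4.
e_ss = 1/K_v = 1/4 = 0.25.

0.25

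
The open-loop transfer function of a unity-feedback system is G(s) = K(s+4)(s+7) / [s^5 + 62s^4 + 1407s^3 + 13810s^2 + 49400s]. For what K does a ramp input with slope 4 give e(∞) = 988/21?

150

Factoring s from the denominator leaves a polynomial with constant term 49400, so the system is type 1.
K_v = lim_{s→0} s·G(s) = K·4·7 / 49400 = (7/12350)·K.
e_ss = 4/K_v = 988/21 ⇒ K_v = 21/247 ⇒ K = (21/247)/(7/12350) = 150.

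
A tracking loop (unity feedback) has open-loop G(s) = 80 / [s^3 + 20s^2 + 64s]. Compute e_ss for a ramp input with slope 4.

The denominator has no term below 64s — 1 pole at s=0, type 1.
K_v = lim_{s→0} s·G(s) = 80 / 64 = 1.25.
e_ss = 4/K_v = 4/1.25 = 3.2.

3.2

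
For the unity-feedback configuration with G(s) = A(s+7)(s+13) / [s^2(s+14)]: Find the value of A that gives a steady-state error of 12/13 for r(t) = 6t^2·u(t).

2

The open loop has two poles at the origin → type 2 system.
K_a = lim_{s→0} s^2·G(s) = A·7·13 / (14) = 6.5·A.
e_ss = 12/K_a = 12/13 ⇒ K_a = 13 ⇒ A = 13/6.5 = 2.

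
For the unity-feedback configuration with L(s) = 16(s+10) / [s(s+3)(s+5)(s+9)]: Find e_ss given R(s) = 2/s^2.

L(s) has one factor of s in the denominator, so the system is type 1.
K_v = lim_{s→0} s·L(s) = 16·10 / (3·5·9) = 32/27.
e_ss = 2/K_v = 2/(32/27) = 1.6875.

1.6875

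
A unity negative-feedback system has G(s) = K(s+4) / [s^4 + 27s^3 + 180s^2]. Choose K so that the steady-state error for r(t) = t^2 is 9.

10

Factoring s^2 from the denominator leaves a polynomial with constant term 180, so the system is type 2.
K_a = lim_{s→0} s^2·G(s) = K·4 / 180 = (1/45)·K.
e_ss = 2/K_a = 9 ⇒ K_a = 2/9 ⇒ K = (2/9)/(1/45) = 10.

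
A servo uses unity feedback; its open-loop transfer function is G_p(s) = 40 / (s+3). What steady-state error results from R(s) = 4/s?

The open loop has no poles at the origin → type 0 system.
K_p = lim_{s→0} G_p(s) = 40 / (3) = 40/3.
e_ss = 4/(1 + K_p) = 4/(43/3) = 12/43.

12/43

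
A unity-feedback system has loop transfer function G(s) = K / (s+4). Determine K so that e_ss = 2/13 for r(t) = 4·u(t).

G(s) has no factors of s in the denominator, so the system is type 0.
K_p = lim_{s→0} G(s) = K / (4) = 0.25·K.
e_ss = 4/(1 + K_p) = 2/13 ⇒ 1 + 0.25·K = 26 ⇒ K = 100.

100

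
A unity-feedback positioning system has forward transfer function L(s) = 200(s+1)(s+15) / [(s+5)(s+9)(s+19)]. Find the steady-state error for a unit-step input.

57/257

System type = 0 (no poles at s=0).
K_p = lim_{s→0} L(s) = 200·1·15 / (5·9·19) = 200/57.
e_ss = 1/(1 + K_p) = 1/(257/57) = 57/257.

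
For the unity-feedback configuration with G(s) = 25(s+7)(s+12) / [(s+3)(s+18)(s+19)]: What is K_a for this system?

0

System type = 0 (no poles at s=0).
K_a = lim_{s→0} s^2·G(s) = 0 (the extra factor of s kills the finite limit).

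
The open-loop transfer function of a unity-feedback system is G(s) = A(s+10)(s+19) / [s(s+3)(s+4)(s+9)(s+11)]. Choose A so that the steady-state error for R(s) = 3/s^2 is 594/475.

15

System type = 1 (one pole at s=0).
K_v = lim_{s→0} s·G(s) = A·10·19 / (3·4·9·11) = (95/594)·A.
e_ss = 3/K_v = 594/475 ⇒ K_v = 475/198 ⇒ A = (475/198)/(95/594) = 15.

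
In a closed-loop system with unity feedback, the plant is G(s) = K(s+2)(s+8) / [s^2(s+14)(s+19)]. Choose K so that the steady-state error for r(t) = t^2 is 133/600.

Two free integrators in G(s): this is a type 2 system.
K_a = lim_{s→0} s^2·G(s) = K·2·8 / (14·19) = (8/133)·K.
e_ss = 2/K_a = 133/600 ⇒ K_a = 1200/133 ⇒ K = (1200/133)/(8/133) = 150.

150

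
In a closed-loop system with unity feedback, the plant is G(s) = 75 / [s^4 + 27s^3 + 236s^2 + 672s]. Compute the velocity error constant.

The denominator has no term below 672s — 1 pole at s=0, type 1.
K_v = lim_{s→0} s·G(s) = 75 / 672 = 25/224.

25/224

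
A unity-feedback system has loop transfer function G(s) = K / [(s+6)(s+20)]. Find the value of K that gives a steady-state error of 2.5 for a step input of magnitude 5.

120

G(s) has no factors of s in the denominator, so the system is type 0.
K_p = lim_{s→0} G(s) = K / (6·20) = (1/120)·K.
e_ss = 5/(1 + K_p) = 2.5 ⇒ 1 + (1/120)·K = 2 ⇒ K = 120.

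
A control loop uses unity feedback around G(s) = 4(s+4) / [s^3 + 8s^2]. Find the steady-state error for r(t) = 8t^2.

Lowest-order denominator term is 8s^2, so the open loop has 2 poles at the origin → type 2 system.
K_a = lim_{s→0} s^2·G(s) = 4·4 / 8 = 2.
r(t) = 8t^2 gives R(s) = 16/s^3.
e_ss = 16/K_a = 16/2 = 8.

8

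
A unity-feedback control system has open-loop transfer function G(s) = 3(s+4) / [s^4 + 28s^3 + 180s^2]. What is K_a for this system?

The denominator has no term below 180s^2 — 2 poles at s=0, type 2.
K_a = lim_{s→0} s^2·G(s) = 3·4 / 180 = 1/15.

1/15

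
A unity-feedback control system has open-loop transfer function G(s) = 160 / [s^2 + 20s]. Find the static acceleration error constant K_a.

0

Factoring s from the denominator leaves a polynomial with constant term 20, so the system is type 1.
K_a = lim_{s→0} s^2·G(s) = 0 (the extra factor of s kills the finite limit).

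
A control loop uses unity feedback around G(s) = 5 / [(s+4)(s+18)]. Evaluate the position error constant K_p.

The open loop has no poles at the origin → type 0 system.
K_p = lim_{s→0} G(s) = 5 / (4·18) = 5/72.

5/72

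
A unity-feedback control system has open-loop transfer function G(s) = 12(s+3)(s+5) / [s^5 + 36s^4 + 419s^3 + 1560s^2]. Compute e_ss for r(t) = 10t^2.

520/3

Factoring s^2 from the denominator leaves a polynomial with constant term 1560, so the system is type 2.
K_a = lim_{s→0} s^2·G(s) = 12·3·5 / 1560 = 3/26.
r(t) = 10t^2 gives R(s) = 20/s^3.
e_ss = 20/K_a = 20/(3/26) = 520/3.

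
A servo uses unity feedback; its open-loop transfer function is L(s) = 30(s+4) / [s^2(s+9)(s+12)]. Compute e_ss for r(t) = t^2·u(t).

L(s) has two factors of s in the denominator, so the system is type 2.
K_a = lim_{s→0} s^2·L(s) = 30·4 / (9·12) = 10/9.
r(t) = t^2 gives R(s) = 2/s^3.
e_ss = 2/K_a = 2/(10/9) = 1.8.

1.8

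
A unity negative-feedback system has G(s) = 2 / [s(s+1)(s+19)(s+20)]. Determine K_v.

G(s) has one factor of s in the denominator, so the system is type 1.
K_v = lim_{s→0} s·G(s) = 2 / (1·19·20) = 1/190.

1/190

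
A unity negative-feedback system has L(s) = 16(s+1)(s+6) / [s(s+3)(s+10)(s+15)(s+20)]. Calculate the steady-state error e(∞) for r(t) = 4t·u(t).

375

The open loop has one pole at the origin → type 1 system.
K_v = lim_{s→0} s·L(s) = 16·1·6 / (3·10·15·20) = 4/375.
e_ss = 4/K_v = 4/(4/375) = 375.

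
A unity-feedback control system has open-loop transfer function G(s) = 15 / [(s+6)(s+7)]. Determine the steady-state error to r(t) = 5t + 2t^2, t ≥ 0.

infinity

G(s) has no factors of s in the denominator, so the system is type 0. By superposition:
  • 5t: a type-0 system cannot track it, e_ss → ∞.
  • 2t^2: a type-0 system cannot track it, e_ss → ∞.
The unbounded component dominates.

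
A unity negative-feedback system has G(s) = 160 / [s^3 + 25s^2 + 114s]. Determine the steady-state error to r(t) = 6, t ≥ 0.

0

Lowest-order denominator term is 114s, so the open loop has 1 pole at the origin → type 1 system.
K_p = ∞ for a type-1 system; e_ss to a step is zero.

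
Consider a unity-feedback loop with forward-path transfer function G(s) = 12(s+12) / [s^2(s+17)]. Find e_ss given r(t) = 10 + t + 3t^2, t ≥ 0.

17/24

System type = 2 (two poles at s=0). Taking each input component in turn:
  • 10: tracked with zero error.
  • t: tracked with zero error.
  • 3t^2: e_ss = 6/K_a with K_a=144/17 → 17/24.
Total e_ss = 17/24.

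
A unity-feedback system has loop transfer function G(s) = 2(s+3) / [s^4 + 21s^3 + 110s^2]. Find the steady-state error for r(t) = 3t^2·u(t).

110

Factoring s^2 from the denominator leaves a polynomial with constant term 110, so the system is type 2.
K_a = lim_{s→0} s^2·G(s) = 2·3 / 110 = 3/55.
r(t) = 3t^2 gives R(s) = 6/s^3.
e_ss = 6/K_a = 6/(3/55) = 110.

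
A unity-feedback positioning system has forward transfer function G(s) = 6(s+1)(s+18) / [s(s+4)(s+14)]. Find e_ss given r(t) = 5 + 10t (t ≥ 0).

The open loop has one pole at the origin → type 1 system. By superposition:
  • 5: tracked with zero error.
  • 10t: e_ss = 10/K_v with K_v=27/14 → 140/27.
Total e_ss = 140/27.

140/27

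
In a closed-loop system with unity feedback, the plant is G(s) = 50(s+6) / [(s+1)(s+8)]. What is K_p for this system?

System type = 0 (no poles at s=0).
K_p = lim_{s→0} G(s) = 50·6 / (1·8) = 37.5.

37.5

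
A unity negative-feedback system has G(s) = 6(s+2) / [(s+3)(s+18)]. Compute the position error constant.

2/9

G(s) has no factors of s in the denominator, so the system is type 0.
K_p = lim_{s→0} G(s) = 6·2 / (3·18) = 2/9.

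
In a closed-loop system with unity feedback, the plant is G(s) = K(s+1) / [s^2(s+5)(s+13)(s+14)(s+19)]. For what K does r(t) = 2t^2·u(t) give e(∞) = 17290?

Two free integrators in G(s): this is a type 2 system.
K_a = lim_{s→0} s^2·G(s) = K·1 / (5·13·14·19) = (1/17290)·K.
e_ss = 4/K_a = 17290 ⇒ K_a = 2/8645 ⇒ K = (2/8645)/(1/17290) = 4.

4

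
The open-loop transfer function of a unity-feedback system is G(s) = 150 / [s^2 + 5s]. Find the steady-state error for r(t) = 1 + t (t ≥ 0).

The denominator has no term below 5s — 1 pole at s=0, type 1. Taking each input component in turn:
  • 1: tracked with zero error.
  • t: e_ss = 1/K_v with K_v=30 → 1/30.
Total e_ss = 1/30.

1/30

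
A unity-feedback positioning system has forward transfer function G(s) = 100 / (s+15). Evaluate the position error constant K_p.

G(s) has no factors of s in the denominator, so the system is type 0.
K_p = lim_{s→0} G(s) = 100 / (15) = 20/3.

20/3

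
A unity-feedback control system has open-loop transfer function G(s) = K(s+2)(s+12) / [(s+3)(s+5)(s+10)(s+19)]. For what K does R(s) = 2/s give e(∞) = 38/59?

G(s) has no factors of s in the denominator, so the system is type 0.
K_p = lim_{s→0} G(s) = K·2·12 / (3·5·10·19) = (4/475)·K.
e_ss = 2/(1 + K_p) = 38/59 ⇒ 1 + (4/475)·K = 59/19 ⇒ K = 250.

250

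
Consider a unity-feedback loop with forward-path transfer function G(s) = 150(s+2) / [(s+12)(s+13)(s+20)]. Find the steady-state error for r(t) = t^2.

infinity

G(s) has no factors of s in the denominator, so the system is type 0.
K_a = lim_{s→0} s^2·G(s) = 0; the steady-state error to this parabolic input grows without bound.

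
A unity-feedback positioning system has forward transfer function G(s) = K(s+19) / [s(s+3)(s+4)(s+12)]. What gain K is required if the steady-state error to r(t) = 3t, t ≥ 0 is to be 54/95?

40

The open loop has one pole at the origin → type 1 system.
K_v = lim_{s→0} s·G(s) = K·19 / (3·4·12) = (19/144)·K.
e_ss = 3/K_v = 54/95 ⇒ K_v = 95/18 ⇒ K = (95/18)/(19/144) = 40.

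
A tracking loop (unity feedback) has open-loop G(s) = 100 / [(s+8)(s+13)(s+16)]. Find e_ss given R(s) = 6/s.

The open loop has no poles at the origin → type 0 system.
K_p = lim_{s→0} G(s) = 100 / (8·13·16) = 25/416.
e_ss = 6/(1 + K_p) = 6/(441/416) = 832/147.

832/147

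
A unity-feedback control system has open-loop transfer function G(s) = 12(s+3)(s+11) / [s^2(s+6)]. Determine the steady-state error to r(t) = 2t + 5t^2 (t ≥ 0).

G(s) has two factors of s in the denominator, so the system is type 2. By superposition:
  • 2t: tracked with zero error.
  • 5t^2: e_ss = 10/K_a with K_a=66 → 5/33.
Total e_ss = 5/33.

5/33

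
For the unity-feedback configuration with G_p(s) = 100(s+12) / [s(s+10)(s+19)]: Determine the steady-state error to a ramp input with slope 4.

G_p(s) has one factor of s in the denominator, so the system is type 1.
K_v = lim_{s→0} s·G_p(s) = 100·12 / (10·19) = 120/19.
e_ss = 4/K_v = 4/(120/19) = 19/30.

19/30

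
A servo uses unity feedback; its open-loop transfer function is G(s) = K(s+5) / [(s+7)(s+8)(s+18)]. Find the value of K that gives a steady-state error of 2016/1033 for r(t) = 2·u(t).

5

The open loop has no poles at the origin → type 0 system.
K_p = lim_{s→0} G(s) = K·5 / (7·8·18) = (5/1008)·K.
e_ss = 2/(1 + K_p) = 2016/1033 ⇒ 1 + (5/1008)·K = 1033/1008 ⇒ K = 5.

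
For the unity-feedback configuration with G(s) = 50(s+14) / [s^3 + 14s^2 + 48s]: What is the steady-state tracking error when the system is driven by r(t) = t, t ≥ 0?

12/175

The denominator has no term below 48s — 1 pole at s=0, type 1.
K_v = lim_{s→0} s·G(s) = 50·14 / 48 = 175/12.
e_ss = 1/K_v = 1/(175/12) = 12/175.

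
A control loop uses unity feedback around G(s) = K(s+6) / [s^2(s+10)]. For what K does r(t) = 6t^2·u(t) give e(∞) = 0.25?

The open loop has two poles at the origin → type 2 system.
K_a = lim_{s→0} s^2·G(s) = K·6 / (10) = 0.6·K.
e_ss = 12/K_a = 0.25 ⇒ K_a = 48 ⇒ K = 48/0.6 = 80.

80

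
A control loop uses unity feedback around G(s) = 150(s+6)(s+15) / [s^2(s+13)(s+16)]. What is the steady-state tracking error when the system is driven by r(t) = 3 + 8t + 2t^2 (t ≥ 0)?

208/3375

G(s) has two factors of s in the denominator, so the system is type 2. Taking each input component in turn:
  • 3: tracked with zero error.
  • 8t: tracked with zero error.
  • 2t^2: e_ss = 4/K_a with K_a=3375/52 → 208/3375.
Total e_ss = 208/3375.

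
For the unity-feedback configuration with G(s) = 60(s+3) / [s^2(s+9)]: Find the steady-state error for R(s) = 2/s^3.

0.1

Two free integrators in G(s): this is a type 2 system.
K_a = lim_{s→0} s^2·G(s) = 60·3 / (9) = 20.
r(t) = t^2 gives R(s) = 2/s^3.
e_ss = 2/K_a = 2/20 = 0.1.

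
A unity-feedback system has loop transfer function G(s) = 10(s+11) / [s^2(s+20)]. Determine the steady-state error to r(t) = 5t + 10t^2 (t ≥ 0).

40/11

G(s) has two factors of s in the denominator, so the system is type 2. By superposition:
  • 5t: tracked with zero error.
  • 10t^2: e_ss = 20/K_a with K_a=5.5 → 40/11.
Total e_ss = 40/11.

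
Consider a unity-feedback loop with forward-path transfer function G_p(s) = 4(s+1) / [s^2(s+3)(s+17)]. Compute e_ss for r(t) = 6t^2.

System type = 2 (two poles at s=0).
K_a = lim_{s→0} s^2·G_p(s) = 4·1 / (3·17) = 4/51.
r(t) = 6t^2 gives R(s) = 12/s^3.
e_ss = 12/K_a = 12/(4/51) = 153.

153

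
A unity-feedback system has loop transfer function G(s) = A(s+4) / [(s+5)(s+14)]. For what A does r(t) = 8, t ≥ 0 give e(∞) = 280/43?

System type = 0 (no poles at s=0).
K_p = lim_{s→0} G(s) = A·4 / (5·14) = (2/35)·A.
e_ss = 8/(1 + K_p) = 280/43 ⇒ 1 + (2/35)·A = 43/35 ⇒ A = 4.

4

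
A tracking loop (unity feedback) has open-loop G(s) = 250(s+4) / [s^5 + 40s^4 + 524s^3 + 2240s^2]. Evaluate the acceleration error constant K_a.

Factoring s^2 from the denominator leaves a polynomial with constant term 2240, so the system is type 2.
K_a = lim_{s→0} s^2·G(s) = 250·4 / 2240 = 25/56.

25/56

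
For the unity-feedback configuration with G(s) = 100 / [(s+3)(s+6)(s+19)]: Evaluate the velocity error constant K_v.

System type = 0 (no poles at s=0).
K_v = lim_{s→0} s·G(s) = 0 (the extra factor of s kills the finite limit).

0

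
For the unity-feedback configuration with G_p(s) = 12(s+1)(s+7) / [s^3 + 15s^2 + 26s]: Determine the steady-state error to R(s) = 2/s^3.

The denominator has no term below 26s — 1 pole at s=0, type 1.
For a type-1 system K_a = 0, so e_ss to a parabolic input is unbounded.

infinity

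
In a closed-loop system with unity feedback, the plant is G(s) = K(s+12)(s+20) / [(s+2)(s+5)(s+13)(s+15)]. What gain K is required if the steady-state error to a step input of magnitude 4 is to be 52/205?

System type = 0 (no poles at s=0).
K_p = lim_{s→0} G(s) = K·12·20 / (2·5·13·15) = (8/65)·K.
e_ss = 4/(1 + K_p) = 52/205 ⇒ 1 + (8/65)·K = 205/13 ⇒ K = 120.

120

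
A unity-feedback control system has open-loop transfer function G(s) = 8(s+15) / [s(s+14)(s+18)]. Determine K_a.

0

One free integrator in G(s): this is a type 1 system.
K_a = lim_{s→0} s^2·G(s) = 0 (the extra factor of s kills the finite limit).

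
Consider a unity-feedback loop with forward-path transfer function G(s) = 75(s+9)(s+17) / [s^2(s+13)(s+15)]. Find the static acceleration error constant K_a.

The open loop has two poles at the origin → type 2 system.
K_a = lim_{s→0} s^2·G(s) = 75·9·17 / (13·15) = 765/13.

765/13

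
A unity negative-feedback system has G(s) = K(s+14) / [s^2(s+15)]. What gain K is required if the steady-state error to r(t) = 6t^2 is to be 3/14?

Two free integrators in G(s): this is a type 2 system.
K_a = lim_{s→0} s^2·G(s) = K·14 / (15) = (14/15)·K.
e_ss = 12/K_a = 3/14 ⇒ K_a = 56 ⇒ K = 56/(14/15) = 60.

60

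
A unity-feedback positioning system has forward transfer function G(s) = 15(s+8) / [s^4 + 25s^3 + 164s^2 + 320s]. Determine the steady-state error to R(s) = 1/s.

0

Lowest-order denominator term is 320s, so the open loop has 1 pole at the origin → type 1 system.
K_p = ∞ for a type-1 system; e_ss to a step is zero.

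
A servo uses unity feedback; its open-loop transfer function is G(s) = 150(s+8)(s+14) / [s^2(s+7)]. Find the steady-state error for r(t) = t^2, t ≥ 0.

G(s) has two factors of s in the denominator, so the system is type 2.
K_a = lim_{s→0} s^2·G(s) = 150·8·14 / (7) = 2400.
r(t) = t^2 gives R(s) = 2/s^3.
e_ss = 2/K_a = 2/2400 = 1/1200.

1/1200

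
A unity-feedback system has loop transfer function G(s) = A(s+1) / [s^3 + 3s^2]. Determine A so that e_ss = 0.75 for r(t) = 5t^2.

Factoring s^2 from the denominator leaves a polynomial with constant term 3, so the system is type 2.
K_a = lim_{s→0} s^2·G(s) = A·1 / 3 = (1/3)·A.
e_ss = 10/K_a = 0.75 ⇒ K_a = 40/3 ⇒ A = (40/3)/(1/3) = 40.

40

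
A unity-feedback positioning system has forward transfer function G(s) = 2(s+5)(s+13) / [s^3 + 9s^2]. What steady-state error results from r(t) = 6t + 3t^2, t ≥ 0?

Factoring s^2 from the denominator leaves a polynomial with constant term 9, so the system is type 2. Treating each term separately:
  • 6t: tracked with zero error.
  • 3t^2: e_ss = 6/K_a with K_a=130/9 → 27/65.
Total e_ss = 27/65.

27/65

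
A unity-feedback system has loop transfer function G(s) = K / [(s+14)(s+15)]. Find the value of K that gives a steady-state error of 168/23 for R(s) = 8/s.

20

No free integrators in G(s): this is a type 0 system.
K_p = lim_{s→0} G(s) = K / (14·15) = (1/210)·K.
e_ss = 8/(1 + K_p) = 168/23 ⇒ 1 + (1/210)·K = 23/21 ⇒ K = 20.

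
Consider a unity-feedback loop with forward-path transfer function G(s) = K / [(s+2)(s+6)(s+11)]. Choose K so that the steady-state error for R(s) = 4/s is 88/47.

G(s) has no factors of s in the denominator, so the system is type 0.
K_p = lim_{s→0} G(s) = K / (2·6·11) = (1/132)·K.
e_ss = 4/(1 + K_p) = 88/47 ⇒ 1 + (1/132)·K = 47/22 ⇒ K = 150.

150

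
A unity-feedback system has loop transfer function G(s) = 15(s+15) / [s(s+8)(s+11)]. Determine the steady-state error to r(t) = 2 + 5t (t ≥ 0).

88/45

The open loop has one pole at the origin → type 1 system. By superposition:
  • 2: tracked with zero error.
  • 5t: e_ss = 5/K_v with K_v=225/88 → 88/45.
Total e_ss = 88/45.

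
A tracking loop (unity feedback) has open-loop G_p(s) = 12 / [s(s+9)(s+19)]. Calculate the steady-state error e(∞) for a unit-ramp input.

14.25

System type = 1 (one pole at s=0).
K_v = lim_{s→0} s·G_p(s) = 12 / (9·19) = 4/57.
e_ss = 1/K_v = 1/(4/57) = 14.25.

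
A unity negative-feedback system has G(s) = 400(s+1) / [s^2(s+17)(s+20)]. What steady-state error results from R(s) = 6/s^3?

Two free integrators in G(s): this is a type 2 system.
K_a = lim_{s→0} s^2·G(s) = 400·1 / (17·20) = 20/17.
r(t) = 3t^2 gives R(s) = 6/s^3.
e_ss = 6/K_a = 6/(20/17) = 5.1.

5.1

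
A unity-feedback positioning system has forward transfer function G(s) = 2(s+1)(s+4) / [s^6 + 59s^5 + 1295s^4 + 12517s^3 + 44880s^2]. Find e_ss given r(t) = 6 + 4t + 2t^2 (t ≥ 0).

The denominator has no term below 44880s^2 — 2 poles at s=0, type 2. Taking each input component in turn:
  • 6: tracked with zero error.
  • 4t: tracked with zero error.
  • 2t^2: e_ss = 4/K_a with K_a=1/5610 → 22440.
Total e_ss = 22440.

22440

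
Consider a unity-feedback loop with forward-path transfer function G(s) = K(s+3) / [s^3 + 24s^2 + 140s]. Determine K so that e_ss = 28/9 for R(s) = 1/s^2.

15

Factoring s from the denominator leaves a polynomial with constant term 140, so the system is type 1.
K_v = lim_{s→0} s·G(s) = K·3 / 140 = (3/140)·K.
e_ss = 1/K_v = 28/9 ⇒ K_v = 9/28 ⇒ K = (9/28)/(3/140) = 15.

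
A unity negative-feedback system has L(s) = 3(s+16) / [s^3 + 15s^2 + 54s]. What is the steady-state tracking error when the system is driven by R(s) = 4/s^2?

4.5

Lowest-order denominator term is 54s, so the open loop has 1 pole at the origin → type 1 system.
K_v = lim_{s→0} s·L(s) = 3·16 / 54 = 8/9.
e_ss = 4/K_v = 4/(8/9) = 4.5.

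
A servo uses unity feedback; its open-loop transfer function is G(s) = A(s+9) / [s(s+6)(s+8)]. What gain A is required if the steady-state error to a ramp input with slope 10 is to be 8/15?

100

G(s) has one factor of s in the denominator, so the system is type 1.
K_v = lim_{s→0} s·G(s) = A·9 / (6·8) = 0.1875·A.
e_ss = 10/K_v = 8/15 ⇒ K_v = 18.75 ⇒ A = 18.75/0.1875 = 100.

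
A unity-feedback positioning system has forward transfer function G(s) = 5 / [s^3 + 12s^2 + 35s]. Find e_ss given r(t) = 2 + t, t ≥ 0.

The denominator has no term below 35s — 1 pole at s=0, type 1. By superposition:
  • 2: tracked with zero error.
  • t: e_ss = 1/K_v with K_v=1/7 → 7.
Total e_ss = 7.

7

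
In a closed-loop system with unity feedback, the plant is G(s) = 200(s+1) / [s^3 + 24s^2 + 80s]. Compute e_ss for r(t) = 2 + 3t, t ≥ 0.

1.2

Lowest-order denominator term is 80s, so the open loop has 1 pole at the origin → type 1 system. Treating each term separately:
  • 2: tracked with zero error.
  • 3t: e_ss = 3/K_v with K_v=2.5 → 1.2.
Total e_ss = 1.2.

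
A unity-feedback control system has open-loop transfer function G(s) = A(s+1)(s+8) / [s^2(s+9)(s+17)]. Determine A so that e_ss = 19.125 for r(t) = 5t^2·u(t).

10

The open loop has two poles at the origin → type 2 system.
K_a = lim_{s→0} s^2·G(s) = A·1·8 / (9·17) = (8/153)·A.
e_ss = 10/K_a = 19.125 ⇒ K_a = 80/153 ⇒ A = (80/153)/(8/153) = 10.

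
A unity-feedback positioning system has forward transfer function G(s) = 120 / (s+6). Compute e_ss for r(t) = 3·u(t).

1/7

No free integrators in G(s): this is a type 0 system.
K_p = lim_{s→0} G(s) = 120 / (6) = 20.
e_ss = 3/(1 + K_p) = 3/21 = 1/7.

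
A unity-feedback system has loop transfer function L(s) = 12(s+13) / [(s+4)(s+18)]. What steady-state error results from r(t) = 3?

18/19

No free integrators in L(s): this is a type 0 system.
K_p = lim_{s→0} L(s) = 12·13 / (4·18) = 13/6.
e_ss = 3/(1 + K_p) = 3/(19/6) = 18/19.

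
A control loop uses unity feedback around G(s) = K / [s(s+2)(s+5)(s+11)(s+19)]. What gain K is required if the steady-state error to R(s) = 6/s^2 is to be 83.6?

150

The open loop has one pole at the origin → type 1 system.
K_v = lim_{s→0} s·G(s) = K / (2·5·11·19) = (1/2090)·K.
e_ss = 6/K_v = 83.6 ⇒ K_v = 15/209 ⇒ K = (15/209)/(1/2090) = 150.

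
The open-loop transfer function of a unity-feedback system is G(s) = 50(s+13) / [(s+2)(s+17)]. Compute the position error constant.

G(s) has no factors of s in the denominator, so the system is type 0.
K_p = lim_{s→0} G(s) = 50·13 / (2·17) = 325/17.

325/17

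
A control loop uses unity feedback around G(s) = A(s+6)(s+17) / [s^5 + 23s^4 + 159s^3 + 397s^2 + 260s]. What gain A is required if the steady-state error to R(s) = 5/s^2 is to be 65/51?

Factoring s from the denominator leaves a polynomial with constant term 260, so the system is type 1.
K_v = lim_{s→0} s·G(s) = A·6·17 / 260 = (51/130)·A.
e_ss = 5/K_v = 65/51 ⇒ K_v = 51/13 ⇒ A = (51/13)/(51/130) = 10.

10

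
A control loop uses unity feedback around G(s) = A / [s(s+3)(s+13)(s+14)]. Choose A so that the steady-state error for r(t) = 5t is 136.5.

System type = 1 (one pole at s=0).
K_v = lim_{s→0} s·G(s) = A / (3·13·14) = (1/546)·A.
e_ss = 5/K_v = 136.5 ⇒ K_v = 10/273 ⇒ A = (10/273)/(1/546) = 20.

20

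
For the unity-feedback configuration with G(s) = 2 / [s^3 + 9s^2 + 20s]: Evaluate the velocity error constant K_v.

0.1

The denominator has no term below 20s — 1 pole at s=0, type 1.
K_v = lim_{s→0} s·G(s) = 2 / 20 = 0.1.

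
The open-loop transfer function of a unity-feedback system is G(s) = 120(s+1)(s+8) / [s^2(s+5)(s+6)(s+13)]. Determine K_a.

32/13

Two free integrators in G(s): this is a type 2 system.
K_a = lim_{s→0} s^2·G(s) = 120·1·8 / (5·6·13) = 32/13.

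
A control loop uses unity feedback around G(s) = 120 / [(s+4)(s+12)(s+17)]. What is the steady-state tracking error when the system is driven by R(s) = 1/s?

No free integrators in G(s): this is a type 0 system.
K_p = lim_{s→0} G(s) = 120 / (4·12·17) = 5/34.
e_ss = 1/(1 + K_p) = 1/(39/34) = 34/39.

34/39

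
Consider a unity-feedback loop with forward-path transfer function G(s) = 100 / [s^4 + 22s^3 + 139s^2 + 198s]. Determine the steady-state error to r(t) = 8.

0

Factoring s from the denominator leaves a polynomial with constant term 198, so the system is type 1.
K_p = ∞ for a type-1 system; e_ss to a step is zero.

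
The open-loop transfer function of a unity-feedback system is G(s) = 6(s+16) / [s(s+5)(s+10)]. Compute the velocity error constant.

1.92

One free integrator in G(s): this is a type 1 system.
K_v = lim_{s→0} s·G(s) = 6·16 / (5·10) = 1.92.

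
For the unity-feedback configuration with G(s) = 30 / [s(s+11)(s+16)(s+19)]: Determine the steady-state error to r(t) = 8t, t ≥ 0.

13376/15

One free integrator in G(s): this is a type 1 system.
K_v = lim_{s→0} s·G(s) = 30 / (11·16·19) = 15/1672.
e_ss = 8/K_v = 8/(15/1672) = 13376/15.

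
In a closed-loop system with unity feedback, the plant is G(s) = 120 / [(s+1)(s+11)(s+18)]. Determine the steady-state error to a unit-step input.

G(s) has no factors of s in the denominator, so the system is type 0.
K_p = lim_{s→0} G(s) = 120 / (1·11·18) = 20/33.
e_ss = 1/(1 + K_p) = 1/(53/33) = 33/53.

33/53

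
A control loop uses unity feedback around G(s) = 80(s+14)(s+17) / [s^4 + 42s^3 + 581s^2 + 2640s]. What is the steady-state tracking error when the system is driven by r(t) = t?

33/238

The denominator has no term below 2640s — 1 pole at s=0, type 1.
K_v = lim_{s→0} s·G(s) = 80·14·17 / 2640 = 238/33.
e_ss = 1/K_v = 1/(238/33) = 33/238.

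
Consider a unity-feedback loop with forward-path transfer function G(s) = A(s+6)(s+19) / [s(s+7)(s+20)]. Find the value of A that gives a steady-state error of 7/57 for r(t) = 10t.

100

The open loop has one pole at the origin → type 1 system.
K_v = lim_{s→0} s·G(s) = A·6·19 / (7·20) = (57/70)·A.
e_ss = 10/K_v = 7/57 ⇒ K_v = 570/7 ⇒ A = (570/7)/(57/70) = 100.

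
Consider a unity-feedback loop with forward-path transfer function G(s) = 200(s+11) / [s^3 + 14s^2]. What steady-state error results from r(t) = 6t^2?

Lowest-order denominator term is 14s^2, so the open loop has 2 poles at the origin → type 2 system.
K_a = lim_{s→0} s^2·G(s) = 200·11 / 14 = 1100/7.
r(t) = 6t^2 gives R(s) = 12/s^3.
e_ss = 12/K_a = 12/(1100/7) = 21/275.

21/275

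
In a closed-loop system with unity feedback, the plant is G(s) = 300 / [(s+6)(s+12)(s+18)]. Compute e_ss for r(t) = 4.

The open loop has no poles at the origin → type 0 system.
K_p = lim_{s→0} G(s) = 300 / (6·12·18) = 25/108.
e_ss = 4/(1 + K_p) = 4/(133/108) = 432/133.

432/133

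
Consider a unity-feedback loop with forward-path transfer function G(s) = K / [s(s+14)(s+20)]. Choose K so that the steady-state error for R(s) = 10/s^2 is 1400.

One free integrator in G(s): this is a type 1 system.
K_v = lim_{s→0} s·G(s) = K / (14·20) = (1/280)·K.
e_ss = 10/K_v = 1400 ⇒ K_v = 1/140 ⇒ K = (1/140)/(1/280) = 2.

2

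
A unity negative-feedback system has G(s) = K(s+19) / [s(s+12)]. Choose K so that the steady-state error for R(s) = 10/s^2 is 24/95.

The open loop has one pole at the origin → type 1 system.
K_v = lim_{s→0} s·G(s) = K·19 / (12) = (19/12)·K.
e_ss = 10/K_v = 24/95 ⇒ K_v = 475/12 ⇒ K = (475/12)/(19/12) = 25.

25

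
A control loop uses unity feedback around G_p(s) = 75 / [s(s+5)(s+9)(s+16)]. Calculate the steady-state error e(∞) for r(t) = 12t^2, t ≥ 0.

infinity

The open loop has one pole at the origin → type 1 system.
For a type-1 system K_a = 0, so e_ss to a parabolic input is unbounded.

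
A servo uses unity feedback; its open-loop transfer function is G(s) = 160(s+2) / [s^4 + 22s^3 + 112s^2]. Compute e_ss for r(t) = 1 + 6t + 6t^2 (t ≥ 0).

4.2

Factoring s^2 from the denominator leaves a polynomial with constant term 112, so the system is type 2. Taking each input component in turn:
  • 1: tracked with zero error.
  • 6t: tracked with zero error.
  • 6t^2: e_ss = 12/K_a with K_a=20/7 → 4.2.
Total e_ss = 4.2.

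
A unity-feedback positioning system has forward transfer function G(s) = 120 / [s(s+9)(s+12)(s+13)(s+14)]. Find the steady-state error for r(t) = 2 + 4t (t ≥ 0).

G(s) has one factor of s in the denominator, so the system is type 1. Taking each input component in turn:
  • 2: tracked with zero error.
  • 4t: e_ss = 4/K_v with K_v=5/819 → 655.2.
Total e_ss = 655.2.

655.2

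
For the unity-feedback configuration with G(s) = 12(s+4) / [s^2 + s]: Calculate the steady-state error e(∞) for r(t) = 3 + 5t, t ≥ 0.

Factoring s from the denominator leaves a polynomial with constant term 1, so the system is type 1. Taking each input component in turn:
  • 3: tracked with zero error.
  • 5t: e_ss = 5/K_v with K_v=48 → 5/48.
Total e_ss = 5/48.

5/48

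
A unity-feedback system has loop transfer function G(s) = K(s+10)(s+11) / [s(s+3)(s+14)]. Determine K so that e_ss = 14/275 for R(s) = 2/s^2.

15

The open loop has one pole at the origin → type 1 system.
K_v = lim_{s→0} s·G(s) = K·10·11 / (3·14) = (55/21)·K.
e_ss = 2/K_v = 14/275 ⇒ K_v = 275/7 ⇒ K = (275/7)/(55/21) = 15.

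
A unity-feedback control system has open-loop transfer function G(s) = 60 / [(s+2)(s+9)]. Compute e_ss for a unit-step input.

No free integrators in G(s): this is a type 0 system.
K_p = lim_{s→0} G(s) = 60 / (2·9) = 10/3.
e_ss = 1/(1 + K_p) = 1/(13/3) = 3/13.

3/13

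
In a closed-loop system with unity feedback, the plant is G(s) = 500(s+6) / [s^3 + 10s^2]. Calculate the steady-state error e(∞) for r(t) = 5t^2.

1/30

Lowest-order denominator term is 10s^2, so the open loop has 2 poles at the origin → type 2 system.
K_a = lim_{s→0} s^2·G(s) = 500·6 / 10 = 300.
r(t) = 5t^2 gives R(s) = 10/s^3.
e_ss = 10/K_a = 10/300 = 1/30.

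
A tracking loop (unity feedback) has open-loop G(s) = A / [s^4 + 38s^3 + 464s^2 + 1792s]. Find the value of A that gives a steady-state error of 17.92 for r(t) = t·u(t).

100

Factoring s from the denominator leaves a polynomial with constant term 1792, so the system is type 1.
K_v = lim_{s→0} s·G(s) = A / 1792 = (1/1792)·A.
e_ss = 1/K_v = 17.92 ⇒ K_v = 25/448 ⇒ A = (25/448)/(1/1792) = 100.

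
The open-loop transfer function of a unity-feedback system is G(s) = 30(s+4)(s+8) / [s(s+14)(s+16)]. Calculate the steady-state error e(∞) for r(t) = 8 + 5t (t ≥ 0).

7/6

G(s) has one factor of s in the denominator, so the system is type 1. By superposition:
  • 8: tracked with zero error.
  • 5t: e_ss = 5/K_v with K_v=30/7 → 7/6.
Total e_ss = 7/6.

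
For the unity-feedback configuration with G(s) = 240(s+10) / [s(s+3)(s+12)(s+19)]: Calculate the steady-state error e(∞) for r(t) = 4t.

G(s) has one factor of s in the denominator, so the system is type 1.
K_v = lim_{s→0} s·G(s) = 240·10 / (3·12·19) = 200/57.
e_ss = 4/K_v = 4/(200/57) = 1.14.

1.14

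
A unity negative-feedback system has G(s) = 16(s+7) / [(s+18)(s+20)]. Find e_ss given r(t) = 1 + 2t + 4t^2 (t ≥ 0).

System type = 0 (no poles at s=0). Treating each term separately:
  • 1: e_ss = 1/(1+K_p) with K_p=14/45 → 45/59.
  • 2t: a type-0 system cannot track it, e_ss → ∞.
  • 4t^2: a type-0 system cannot track it, e_ss → ∞.
The unbounded component dominates.

infinity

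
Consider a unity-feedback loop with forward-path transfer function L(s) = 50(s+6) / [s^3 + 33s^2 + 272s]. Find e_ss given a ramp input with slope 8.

544/75

Lowest-order denominator term is 272s, so the open loop has 1 pole at the origin → type 1 system.
K_v = lim_{s→0} s·L(s) = 50·6 / 272 = 75/68.
e_ss = 8/K_v = 8/(75/68) = 544/75.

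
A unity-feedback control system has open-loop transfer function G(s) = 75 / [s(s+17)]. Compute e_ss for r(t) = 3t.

0.68

G(s) has one factor of s in the denominator, so the system is type 1.
K_v = lim_{s→0} s·G(s) = 75 / (17) = 75/17.
e_ss = 3/K_v = 3/(75/17) = 0.68.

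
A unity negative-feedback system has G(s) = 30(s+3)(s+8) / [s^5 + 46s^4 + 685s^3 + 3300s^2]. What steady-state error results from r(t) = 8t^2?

The denominator has no term below 3300s^2 — 2 poles at s=0, type 2.
K_a = lim_{s→0} s^2·G(s) = 30·3·8 / 3300 = 12/55.
r(t) = 8t^2 gives R(s) = 16/s^3.
e_ss = 16/K_a = 16/(12/55) = 220/3.

220/3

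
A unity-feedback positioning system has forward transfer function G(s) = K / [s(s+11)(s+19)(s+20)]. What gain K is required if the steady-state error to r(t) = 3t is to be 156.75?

One free integrator in G(s): this is a type 1 system.
K_v = lim_{s→0} s·G(s) = K / (11·19·20) = (1/4180)·K.
e_ss = 3/K_v = 156.75 ⇒ K_v = 4/209 ⇒ K = (4/209)/(1/4180) = 80.

80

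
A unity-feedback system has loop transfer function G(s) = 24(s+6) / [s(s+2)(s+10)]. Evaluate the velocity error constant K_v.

7.2

One free integrator in G(s): this is a type 1 system.
K_v = lim_{s→0} s·G(s) = 24·6 / (2·10) = 7.2.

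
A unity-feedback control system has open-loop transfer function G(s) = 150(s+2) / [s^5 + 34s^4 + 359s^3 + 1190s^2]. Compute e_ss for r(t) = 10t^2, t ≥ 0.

238/3

The denominator has no term below 1190s^2 — 2 poles at s=0, type 2.
K_a = lim_{s→0} s^2·G(s) = 150·2 / 1190 = 30/119.
r(t) = 10t^2 gives R(s) = 20/s^3.
e_ss = 20/K_a = 20/(30/119) = 238/3.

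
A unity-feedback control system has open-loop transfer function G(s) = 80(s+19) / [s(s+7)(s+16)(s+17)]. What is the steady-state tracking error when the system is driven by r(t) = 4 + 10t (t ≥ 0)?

238/19

One free integrator in G(s): this is a type 1 system. Treating each term separately:
  • 4: tracked with zero error.
  • 10t: e_ss = 10/K_v with K_v=95/119 → 238/19.
Total e_ss = 238/19.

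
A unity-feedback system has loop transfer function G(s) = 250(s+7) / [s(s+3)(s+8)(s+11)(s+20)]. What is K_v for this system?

G(s) has one factor of s in the denominator, so the system is type 1.
K_v = lim_{s→0} s·G(s) = 250·7 / (3·8·11·20) = 175/528.

175/528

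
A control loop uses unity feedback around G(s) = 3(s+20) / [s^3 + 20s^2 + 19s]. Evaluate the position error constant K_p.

infinity

K_p = lim_{s→0} G(s); with 1 pole at the origin the limit diverges, so K_p = ∞.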